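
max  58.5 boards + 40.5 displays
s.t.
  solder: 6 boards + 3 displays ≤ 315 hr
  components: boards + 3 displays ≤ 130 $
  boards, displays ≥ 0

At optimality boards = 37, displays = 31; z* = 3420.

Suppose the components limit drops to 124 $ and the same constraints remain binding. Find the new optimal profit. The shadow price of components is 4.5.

Δb = -6, so new z* = 3420 + (4.5)·(-6) = 3420 − 27 = 3393.

3393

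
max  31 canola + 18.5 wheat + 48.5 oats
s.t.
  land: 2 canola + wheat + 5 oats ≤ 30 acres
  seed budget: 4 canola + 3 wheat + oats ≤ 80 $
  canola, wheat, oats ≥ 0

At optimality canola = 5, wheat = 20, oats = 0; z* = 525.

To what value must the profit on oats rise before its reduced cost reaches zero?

50.5

Check each constraint at x*: land 30/30 (tight); seed budget 80/80 (tight).
The binding rows give the dual system: 2·y_land + 4·y_seed budget = 31 and 1·y_land + 3·y_seed budget = 18.5.
→ y_land = 9.5 and y_seed budget = 3.
oats enters the basis when its profit ≥ yᵀa₃ = 9.5·5 + 3·1 = 50.5.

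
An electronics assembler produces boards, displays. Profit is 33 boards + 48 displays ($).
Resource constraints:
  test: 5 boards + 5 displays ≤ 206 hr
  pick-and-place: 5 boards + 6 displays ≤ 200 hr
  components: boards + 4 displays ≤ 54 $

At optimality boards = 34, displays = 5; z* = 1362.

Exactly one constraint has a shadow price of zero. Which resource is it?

test

test: 195/206 (slack 11)
pick-and-place: 200/200 (binding)
components: 54/54 (binding)
By complementary slackness, a constraint with positive slack has shadow price 0 → test.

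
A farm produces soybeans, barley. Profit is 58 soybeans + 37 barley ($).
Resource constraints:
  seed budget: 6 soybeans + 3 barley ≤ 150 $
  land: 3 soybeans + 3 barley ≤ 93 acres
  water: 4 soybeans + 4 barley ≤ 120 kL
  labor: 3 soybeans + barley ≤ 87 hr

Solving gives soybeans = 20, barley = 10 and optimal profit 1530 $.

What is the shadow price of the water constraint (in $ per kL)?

4

Binding: seed budget and water. Non-binding: land (3 unused), labor (17 unused).
Slack constraints have shadow price 0 (complementary slackness).
The binding rows give the dual system: 6·y_seed budget + 4·y_water = 58 and 3·y_seed budget + 4·y_water = 37.
→ y_seed budget = 7 and y_water = 4.
Shadow price of water = 4.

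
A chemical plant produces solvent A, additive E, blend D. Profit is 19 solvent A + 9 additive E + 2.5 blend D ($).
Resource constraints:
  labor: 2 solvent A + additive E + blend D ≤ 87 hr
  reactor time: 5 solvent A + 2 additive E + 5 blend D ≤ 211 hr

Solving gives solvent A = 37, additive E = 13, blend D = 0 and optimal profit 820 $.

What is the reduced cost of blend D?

Both labor and reactor time are binding at x*.
The binding rows give the dual system: 2·y_labor + 5·y_reactor time = 19 and 1·y_labor + 2·y_reactor time = 9.
Solving: y_labor = 7, y_reactor time = 1.
Reduced cost of blend D: c₃ − yᵀa₃ = 2.5 − (7·1 + 1·5) = 2.5 − 12 = -9.5.

-9.5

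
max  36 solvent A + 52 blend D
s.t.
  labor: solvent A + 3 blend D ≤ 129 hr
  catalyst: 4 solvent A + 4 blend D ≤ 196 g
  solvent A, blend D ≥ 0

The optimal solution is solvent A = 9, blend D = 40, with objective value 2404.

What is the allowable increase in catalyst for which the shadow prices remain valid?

320

Binding constraints: labor, catalyst. The basis is B = [[1,3],[4,4]] with det -8.
Per unit increase in catalyst, x* moves by d = (0.375, -0.125).
The basis stays optimal until blend D reaches 0; allowable increase = 320 g.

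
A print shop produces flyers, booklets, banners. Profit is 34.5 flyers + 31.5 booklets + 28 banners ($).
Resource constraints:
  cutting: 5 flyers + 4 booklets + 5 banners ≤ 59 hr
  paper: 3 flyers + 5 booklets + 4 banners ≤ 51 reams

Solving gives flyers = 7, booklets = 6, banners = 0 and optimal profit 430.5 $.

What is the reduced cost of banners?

-8

Check each constraint at x*: cutting 59/59 (tight); paper 51/51 (tight).
Dual feasibility on the basic columns requires 5·y_cutting + 3·y_paper = 34.5, 4·y_cutting + 5·y_paper = 31.5.
→ y_cutting = 6 and y_paper = 1.5.
Reduced cost of banners: c₃ − yᵀa₃ = 28 − (6·5 + 1.5·4) = 28 − 36 = -8.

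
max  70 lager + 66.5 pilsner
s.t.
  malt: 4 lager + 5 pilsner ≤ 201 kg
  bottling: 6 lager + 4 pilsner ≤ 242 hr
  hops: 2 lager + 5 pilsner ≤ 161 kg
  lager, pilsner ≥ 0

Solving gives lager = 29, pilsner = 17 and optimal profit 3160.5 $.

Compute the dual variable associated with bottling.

6

Binding: malt and bottling. Non-binding: hops (18 unused).
Slack constraints have shadow price 0 (complementary slackness).
The binding rows give the dual system: 4·y_malt + 6·y_bottling = 70 and 5·y_malt + 4·y_bottling = 66.5.
→ y_malt = 8.5 and y_bottling = 6.
Shadow price of bottling = 6.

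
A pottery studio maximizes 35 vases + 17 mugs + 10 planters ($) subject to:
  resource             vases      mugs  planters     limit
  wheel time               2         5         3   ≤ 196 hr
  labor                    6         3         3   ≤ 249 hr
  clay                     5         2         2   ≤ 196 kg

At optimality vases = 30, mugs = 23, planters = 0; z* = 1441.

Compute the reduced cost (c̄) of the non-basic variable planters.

-7

Check each constraint at x*: wheel time 175/196 (slack 21); labor 249/249 (tight); clay 196/196 (tight).
Since wheel time is not tight, its dual is 0.
The binding rows give the dual system: 6·y_labor + 5·y_clay = 35 and 3·y_labor + 2·y_clay = 17.
→ y_labor = 5 and y_clay = 1.
Reduced cost of planters: c₃ − yᵀa₃ = 10 − (5·3 + 1·2) = 10 − 17 = -7.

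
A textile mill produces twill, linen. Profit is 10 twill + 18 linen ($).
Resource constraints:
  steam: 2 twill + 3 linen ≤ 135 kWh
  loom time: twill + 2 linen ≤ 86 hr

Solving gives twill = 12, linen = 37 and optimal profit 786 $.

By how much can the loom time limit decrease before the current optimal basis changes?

Binding constraints: steam, loom time. The basis is B = [[2,3],[1,2]] with det 1.
Per unit decrease in loom time, x* moves by d = (3, -2).
The basis stays optimal until linen reaches 0; allowable decrease = 18.5 hr.

18.5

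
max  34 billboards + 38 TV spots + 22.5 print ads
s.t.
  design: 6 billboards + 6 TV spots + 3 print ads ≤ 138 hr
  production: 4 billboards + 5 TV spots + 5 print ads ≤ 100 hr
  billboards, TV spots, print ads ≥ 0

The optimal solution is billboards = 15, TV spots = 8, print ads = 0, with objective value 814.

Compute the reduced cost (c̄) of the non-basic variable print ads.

Check each constraint at x*: design 138/138 (tight); production 100/100 (tight).
The binding rows give the dual system: 6·y_design + 4·y_production = 34 and 6·y_design + 5·y_production = 38.
→ y_design = 3 and y_production = 4.
Reduced cost of print ads: c₃ − yᵀa₃ = 22.5 − (3·3 + 4·5) = 22.5 − 29 = -6.5.

-6.5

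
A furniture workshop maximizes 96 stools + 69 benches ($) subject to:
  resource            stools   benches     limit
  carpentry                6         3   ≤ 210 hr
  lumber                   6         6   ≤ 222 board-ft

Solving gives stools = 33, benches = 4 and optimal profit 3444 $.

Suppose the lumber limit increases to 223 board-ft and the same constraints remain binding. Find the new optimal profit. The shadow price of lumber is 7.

Δb = 1, so new z* = 3444 + (7)·(1) = 3444 + 7 = 3451.

3451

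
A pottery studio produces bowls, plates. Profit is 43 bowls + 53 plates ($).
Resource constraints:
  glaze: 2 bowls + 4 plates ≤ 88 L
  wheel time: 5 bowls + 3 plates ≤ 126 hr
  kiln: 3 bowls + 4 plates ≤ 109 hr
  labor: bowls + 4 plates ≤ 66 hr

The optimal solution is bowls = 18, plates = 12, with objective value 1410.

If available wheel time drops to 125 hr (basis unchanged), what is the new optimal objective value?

1403

Check each constraint at x*: glaze 84/88 (slack 4); wheel time 126/126 (tight); kiln 102/109 (slack 7); labor 66/66 (tight).
Slack constraints have shadow price 0 (complementary slackness).
From A_Bᵀ y = c: 5·y_wheel time + 1·y_labor = 43; 3·y_wheel time + 4·y_labor = 53.
This yields shadow prices y_wheel time = 7, y_labor = 8.
Δz = y_wheel time·Δb = 7 × (-1) = -7, so new z* = 1410 − 7 = 1403.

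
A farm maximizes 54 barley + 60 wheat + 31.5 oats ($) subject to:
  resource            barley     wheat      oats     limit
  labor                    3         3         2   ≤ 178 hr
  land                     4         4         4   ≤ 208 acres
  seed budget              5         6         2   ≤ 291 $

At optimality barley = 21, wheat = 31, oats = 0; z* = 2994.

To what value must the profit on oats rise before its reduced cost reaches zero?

36

At the optimum: labor uses 156 of 178 (slack = 22); land uses 208 of 208 (binding); seed budget uses 291 of 291 (binding).
Since labor is not tight, its dual is 0.
The binding rows give the dual system: 4·y_land + 5·y_seed budget = 54 and 4·y_land + 6·y_seed budget = 60.
→ y_land = 6 and y_seed budget = 6.
oats enters the basis when its profit ≥ yᵀa₃ = 6·4 + 6·2 = 36.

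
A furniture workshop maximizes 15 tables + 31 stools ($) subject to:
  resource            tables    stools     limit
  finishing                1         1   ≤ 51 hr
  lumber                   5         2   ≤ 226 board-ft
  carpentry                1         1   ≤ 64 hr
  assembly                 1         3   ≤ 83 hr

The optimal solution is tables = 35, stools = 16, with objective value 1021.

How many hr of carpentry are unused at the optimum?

13

carpentry used = 1·35 + 1·16 = 51; slack = 64 − 51 = 13.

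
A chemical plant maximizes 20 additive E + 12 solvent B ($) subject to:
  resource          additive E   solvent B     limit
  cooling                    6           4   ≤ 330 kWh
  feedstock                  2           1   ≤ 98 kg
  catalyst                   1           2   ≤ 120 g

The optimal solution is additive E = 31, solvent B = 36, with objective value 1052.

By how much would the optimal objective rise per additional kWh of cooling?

At the optimum: cooling uses 330 of 330 (binding); feedstock uses 98 of 98 (binding); catalyst uses 103 of 120 (slack = 17).
Since catalyst is not tight, its dual is 0.
From A_Bᵀ y = c: 6·y_cooling + 2·y_feedstock = 20; 4·y_cooling + 1·y_feedstock = 12.
→ y_cooling = 2 and y_feedstock = 4.
Shadow price of cooling = 2.

2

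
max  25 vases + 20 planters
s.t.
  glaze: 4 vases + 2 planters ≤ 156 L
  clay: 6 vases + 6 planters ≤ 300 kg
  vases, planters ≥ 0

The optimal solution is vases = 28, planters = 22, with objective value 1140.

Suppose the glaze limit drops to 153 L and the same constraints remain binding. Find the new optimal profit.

Check each constraint at x*: glaze 156/156 (tight); clay 300/300 (tight).
Dual feasibility on the basic columns requires 4·y_glaze + 6·y_clay = 25, 2·y_glaze + 6·y_clay = 20.
→ y_glaze = 2.5 and y_clay = 2.5.
Δz = y_glaze·Δb = 2.5 × (-3) = -7.5, so new z* = 1140 − 7.5 = 1132.5.

1132.5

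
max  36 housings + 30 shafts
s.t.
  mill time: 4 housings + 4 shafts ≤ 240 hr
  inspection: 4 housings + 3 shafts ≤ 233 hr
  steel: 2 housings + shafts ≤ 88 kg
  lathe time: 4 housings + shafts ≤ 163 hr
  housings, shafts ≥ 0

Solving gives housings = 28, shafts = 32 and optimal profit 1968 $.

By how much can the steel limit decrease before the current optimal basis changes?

28

Binding constraints: mill time, steel. The basis is B = [[4,4],[2,1]] with det -4.
Per unit decrease in steel, x* moves by d = (-1, 1).
The basis stays optimal until housings reaches 0; allowable decrease = 28 kg.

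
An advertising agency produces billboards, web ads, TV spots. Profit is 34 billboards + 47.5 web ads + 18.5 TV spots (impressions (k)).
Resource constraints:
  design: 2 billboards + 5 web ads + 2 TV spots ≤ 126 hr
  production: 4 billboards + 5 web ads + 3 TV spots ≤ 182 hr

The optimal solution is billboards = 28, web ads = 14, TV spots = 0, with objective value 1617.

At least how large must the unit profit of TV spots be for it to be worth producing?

26.5

Both design and production are binding at x*.
Dual feasibility on the basic columns requires 2·y_design + 4·y_production = 34, 5·y_design + 5·y_production = 47.5.
This yields shadow prices y_design = 2, y_production = 7.5.
TV spots enters the basis when its profit ≥ yᵀa₃ = 2·2 + 7.5·3 = 26.5.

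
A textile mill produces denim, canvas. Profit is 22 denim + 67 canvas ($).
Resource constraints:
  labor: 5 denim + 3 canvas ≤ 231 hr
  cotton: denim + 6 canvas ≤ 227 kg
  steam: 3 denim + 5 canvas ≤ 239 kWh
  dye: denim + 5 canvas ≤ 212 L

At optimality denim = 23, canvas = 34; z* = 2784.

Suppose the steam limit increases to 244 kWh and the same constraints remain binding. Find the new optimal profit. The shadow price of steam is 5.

Δb = 5, so new z* = 2784 + (5)·(5) = 2784 + 25 = 2809.

2809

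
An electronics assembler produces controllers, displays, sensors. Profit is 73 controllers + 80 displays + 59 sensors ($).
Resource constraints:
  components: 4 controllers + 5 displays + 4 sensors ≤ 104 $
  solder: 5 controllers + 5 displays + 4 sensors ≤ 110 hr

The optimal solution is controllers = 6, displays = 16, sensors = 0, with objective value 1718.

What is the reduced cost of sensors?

At the optimum: components uses 104 of 104 (binding); solder uses 110 of 110 (binding).
From A_Bᵀ y = c: 4·y_components + 5·y_solder = 73; 5·y_components + 5·y_solder = 80.
This yields shadow prices y_components = 7, y_solder = 9.
Reduced cost of sensors: c₃ − yᵀa₃ = 59 − (7·4 + 9·4) = 59 − 64 = -5.

-5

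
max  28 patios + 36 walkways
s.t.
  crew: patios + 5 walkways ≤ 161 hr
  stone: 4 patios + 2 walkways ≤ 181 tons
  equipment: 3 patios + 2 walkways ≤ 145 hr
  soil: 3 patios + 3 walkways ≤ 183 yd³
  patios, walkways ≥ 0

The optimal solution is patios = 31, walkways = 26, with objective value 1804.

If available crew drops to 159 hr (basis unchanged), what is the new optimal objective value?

1796

Binding: crew and equipment. Non-binding: stone (5 unused), soil (12 unused).
By complementary slackness, y = 0 for the non-binding constraints.
The binding rows give the dual system: 1·y_crew + 3·y_equipment = 28 and 5·y_crew + 2·y_equipment = 36.
This yields shadow prices y_crew = 4, y_equipment = 8.
Δz = y_crew·Δb = 4 × (-2) = -8, so new z* = 1804 − 8 = 1796.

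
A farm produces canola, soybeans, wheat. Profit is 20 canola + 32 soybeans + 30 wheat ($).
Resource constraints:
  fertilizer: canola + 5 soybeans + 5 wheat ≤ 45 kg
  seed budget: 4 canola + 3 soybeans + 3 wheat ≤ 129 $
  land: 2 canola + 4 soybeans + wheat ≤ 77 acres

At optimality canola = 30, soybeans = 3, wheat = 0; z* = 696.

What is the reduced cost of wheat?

-2

At the optimum: fertilizer uses 45 of 45 (binding); seed budget uses 129 of 129 (binding); land uses 72 of 77 (slack = 5).
By complementary slackness, y = 0 for the non-binding constraint.
The binding rows give the dual system: 1·y_fertilizer + 4·y_seed budget = 20 and 5·y_fertilizer + 3·y_seed budget = 32.
Solving: y_fertilizer = 4, y_seed budget = 4.
Reduced cost of wheat: c₃ − yᵀa₃ = 30 − (4·5 + 4·3) = 30 − 32 = -2.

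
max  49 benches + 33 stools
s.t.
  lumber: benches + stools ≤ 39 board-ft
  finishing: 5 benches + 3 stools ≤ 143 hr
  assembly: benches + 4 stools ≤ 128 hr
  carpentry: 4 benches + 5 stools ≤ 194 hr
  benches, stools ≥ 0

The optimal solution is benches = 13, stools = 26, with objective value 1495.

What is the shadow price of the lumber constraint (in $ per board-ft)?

9

Binding: lumber and finishing. Non-binding: assembly (11 unused), carpentry (12 unused).
By complementary slackness, y = 0 for the non-binding constraints.
From A_Bᵀ y = c: 1·y_lumber + 5·y_finishing = 49; 1·y_lumber + 3·y_finishing = 33.
This yields shadow prices y_lumber = 9, y_finishing = 8.
Shadow price of lumber = 9.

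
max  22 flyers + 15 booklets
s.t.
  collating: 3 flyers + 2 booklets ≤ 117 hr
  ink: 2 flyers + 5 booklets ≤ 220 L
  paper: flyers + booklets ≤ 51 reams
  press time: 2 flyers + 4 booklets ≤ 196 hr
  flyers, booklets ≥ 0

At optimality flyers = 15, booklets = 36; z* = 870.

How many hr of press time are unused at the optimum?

22

press time used = 2·15 + 4·36 = 174; slack = 196 − 174 = 22.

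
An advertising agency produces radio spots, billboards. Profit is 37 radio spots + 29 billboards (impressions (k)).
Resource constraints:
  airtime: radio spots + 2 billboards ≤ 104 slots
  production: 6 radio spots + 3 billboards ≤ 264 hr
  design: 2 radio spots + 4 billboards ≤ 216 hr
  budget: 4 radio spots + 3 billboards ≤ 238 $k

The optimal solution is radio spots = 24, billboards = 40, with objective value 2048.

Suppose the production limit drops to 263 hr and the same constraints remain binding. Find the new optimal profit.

2043

Binding: airtime and production. Non-binding: design (8 unused), budget (22 unused).
By complementary slackness, y = 0 for the non-binding constraints.
The binding rows give the dual system: 1·y_airtime + 6·y_production = 37 and 2·y_airtime + 3·y_production = 29.
Solving: y_airtime = 7, y_production = 5.
Δz = y_production·Δb = 5 × (-1) = -5, so new z* = 2048 − 5 = 2043.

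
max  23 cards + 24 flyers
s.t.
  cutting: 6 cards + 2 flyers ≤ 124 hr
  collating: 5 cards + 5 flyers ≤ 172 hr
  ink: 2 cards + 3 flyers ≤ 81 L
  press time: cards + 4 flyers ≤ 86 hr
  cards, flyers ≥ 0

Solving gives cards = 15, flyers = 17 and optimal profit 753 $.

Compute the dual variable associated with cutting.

Binding: cutting and ink. Non-binding: collating (12 unused), press time (3 unused).
By complementary slackness, y = 0 for the non-binding constraints.
From A_Bᵀ y = c: 6·y_cutting + 2·y_ink = 23; 2·y_cutting + 3·y_ink = 24.
Solving: y_cutting = 1.5, y_ink = 7.
Shadow price of cutting = 1.5.

1.5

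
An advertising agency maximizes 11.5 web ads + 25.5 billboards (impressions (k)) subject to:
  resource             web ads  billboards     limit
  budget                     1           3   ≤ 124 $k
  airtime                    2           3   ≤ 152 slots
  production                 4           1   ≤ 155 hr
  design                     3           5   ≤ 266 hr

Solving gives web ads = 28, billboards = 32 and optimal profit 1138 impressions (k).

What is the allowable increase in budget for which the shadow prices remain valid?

28

Binding constraints: budget, airtime. The basis is B = [[1,3],[2,3]] with det -3.
Per unit increase in budget, x* moves by d = (-1, 0.6667).
The basis stays optimal until web ads reaches 0; allowable increase = 28 $k.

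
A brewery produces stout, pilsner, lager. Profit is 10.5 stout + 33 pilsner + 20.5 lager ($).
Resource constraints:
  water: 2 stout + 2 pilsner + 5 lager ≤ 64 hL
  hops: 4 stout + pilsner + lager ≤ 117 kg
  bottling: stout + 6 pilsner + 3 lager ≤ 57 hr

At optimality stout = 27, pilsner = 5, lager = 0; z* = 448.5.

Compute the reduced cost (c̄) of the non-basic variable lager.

Check each constraint at x*: water 64/64 (tight); hops 113/117 (slack 4); bottling 57/57 (tight).
Since hops is not tight, its dual is 0.
The binding rows give the dual system: 2·y_water + 1·y_bottling = 10.5 and 2·y_water + 6·y_bottling = 33.
This yields shadow prices y_water = 3, y_bottling = 4.5.
Reduced cost of lager: c₃ − yᵀa₃ = 20.5 − (3·5 + 4.5·3) = 20.5 − 28.5 = -8.

-8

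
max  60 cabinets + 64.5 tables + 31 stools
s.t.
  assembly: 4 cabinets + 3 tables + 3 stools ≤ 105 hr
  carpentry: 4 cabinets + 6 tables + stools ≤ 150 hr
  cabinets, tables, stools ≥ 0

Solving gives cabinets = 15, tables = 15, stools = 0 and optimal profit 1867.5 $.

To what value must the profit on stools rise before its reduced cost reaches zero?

32

Check each constraint at x*: assembly 105/105 (tight); carpentry 150/150 (tight).
From A_Bᵀ y = c: 4·y_assembly + 4·y_carpentry = 60; 3·y_assembly + 6·y_carpentry = 64.5.
This yields shadow prices y_assembly = 8.5, y_carpentry = 6.5.
stools enters the basis when its profit ≥ yᵀa₃ = 8.5·3 + 6.5·1 = 32.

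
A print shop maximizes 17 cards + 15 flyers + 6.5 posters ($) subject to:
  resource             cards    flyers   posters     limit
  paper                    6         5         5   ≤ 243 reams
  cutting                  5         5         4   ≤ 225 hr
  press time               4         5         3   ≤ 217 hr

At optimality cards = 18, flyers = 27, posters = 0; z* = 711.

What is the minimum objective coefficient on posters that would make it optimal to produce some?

14

Check each constraint at x*: paper 243/243 (tight); cutting 225/225 (tight); press time 207/217 (slack 10).
By complementary slackness, y = 0 for the non-binding constraint.
From A_Bᵀ y = c: 6·y_paper + 5·y_cutting = 17; 5·y_paper + 5·y_cutting = 15.
Solving: y_paper = 2, y_cutting = 1.
posters enters the basis when its profit ≥ yᵀa₃ = 2·5 + 1·4 = 14.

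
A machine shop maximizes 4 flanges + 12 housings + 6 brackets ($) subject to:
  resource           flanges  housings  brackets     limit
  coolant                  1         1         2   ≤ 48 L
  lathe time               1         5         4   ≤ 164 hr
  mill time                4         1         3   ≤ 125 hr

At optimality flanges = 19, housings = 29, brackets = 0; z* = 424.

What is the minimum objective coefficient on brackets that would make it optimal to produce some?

12

Binding: coolant and lathe time. Non-binding: mill time (20 unused).
By complementary slackness, y = 0 for the non-binding constraint.
The binding rows give the dual system: 1·y_coolant + 1·y_lathe time = 4 and 1·y_coolant + 5·y_lathe time = 12.
Solving: y_coolant = 2, y_lathe time = 2.
brackets enters the basis when its profit ≥ yᵀa₃ = 2·2 + 2·4 = 12.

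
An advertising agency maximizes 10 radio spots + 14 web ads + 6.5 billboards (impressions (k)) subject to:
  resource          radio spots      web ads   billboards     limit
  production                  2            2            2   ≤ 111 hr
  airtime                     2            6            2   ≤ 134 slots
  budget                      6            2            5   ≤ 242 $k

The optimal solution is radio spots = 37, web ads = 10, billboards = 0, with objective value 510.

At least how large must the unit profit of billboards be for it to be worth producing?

9

Check each constraint at x*: production 94/111 (slack 17); airtime 134/134 (tight); budget 242/242 (tight).
Since production is not tight, its dual is 0.
From A_Bᵀ y = c: 2·y_airtime + 6·y_budget = 10; 6·y_airtime + 2·y_budget = 14.
This yields shadow prices y_airtime = 2, y_budget = 1.
billboards enters the basis when its profit ≥ yᵀa₃ = 2·2 + 1·5 = 9.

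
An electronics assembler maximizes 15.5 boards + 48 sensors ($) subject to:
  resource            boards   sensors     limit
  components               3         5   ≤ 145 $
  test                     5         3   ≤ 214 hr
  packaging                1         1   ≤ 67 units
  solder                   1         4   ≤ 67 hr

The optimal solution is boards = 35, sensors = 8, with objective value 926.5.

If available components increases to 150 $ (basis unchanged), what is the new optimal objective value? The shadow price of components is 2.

Δb = 5, so new z* = 926.5 + (2)·(5) = 926.5 + 10 = 936.5.

936.5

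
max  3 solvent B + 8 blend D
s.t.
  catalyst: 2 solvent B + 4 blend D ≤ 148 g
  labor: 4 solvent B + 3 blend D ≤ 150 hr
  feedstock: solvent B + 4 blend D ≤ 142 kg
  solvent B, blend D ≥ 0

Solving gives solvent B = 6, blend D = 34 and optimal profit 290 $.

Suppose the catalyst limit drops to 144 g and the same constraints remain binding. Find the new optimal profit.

At the optimum: catalyst uses 148 of 148 (binding); labor uses 126 of 150 (slack = 24); feedstock uses 142 of 142 (binding).
Slack constraints have shadow price 0 (complementary slackness).
From A_Bᵀ y = c: 2·y_catalyst + 1·y_feedstock = 3; 4·y_catalyst + 4·y_feedstock = 8.
Solving: y_catalyst = 1, y_feedstock = 1.
Δz = y_catalyst·Δb = 1 × (-4) = -4, so new z* = 290 − 4 = 286.

286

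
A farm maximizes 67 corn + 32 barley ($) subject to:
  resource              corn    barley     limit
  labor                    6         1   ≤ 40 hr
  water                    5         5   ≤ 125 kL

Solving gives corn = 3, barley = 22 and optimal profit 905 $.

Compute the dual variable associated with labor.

7

Check each constraint at x*: labor 40/40 (tight); water 125/125 (tight).
The binding rows give the dual system: 6·y_labor + 5·y_water = 67 and 1·y_labor + 5·y_water = 32.
→ y_labor = 7 and y_water = 5.
Shadow price of labor = 7.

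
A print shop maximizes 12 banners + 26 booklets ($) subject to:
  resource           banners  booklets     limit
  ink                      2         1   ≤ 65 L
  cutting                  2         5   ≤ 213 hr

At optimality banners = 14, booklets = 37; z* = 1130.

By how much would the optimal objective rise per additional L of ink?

Both ink and cutting are binding at x*.
The binding rows give the dual system: 2·y_ink + 2·y_cutting = 12 and 1·y_ink + 5·y_cutting = 26.
→ y_ink = 1 and y_cutting = 5.
Shadow price of ink = 1.

1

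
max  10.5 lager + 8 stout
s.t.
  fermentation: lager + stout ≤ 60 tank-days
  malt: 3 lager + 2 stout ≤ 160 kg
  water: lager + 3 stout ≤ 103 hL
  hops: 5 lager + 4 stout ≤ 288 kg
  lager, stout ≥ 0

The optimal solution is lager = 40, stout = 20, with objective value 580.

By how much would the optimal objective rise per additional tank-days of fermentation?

Check each constraint at x*: fermentation 60/60 (tight); malt 160/160 (tight); water 100/103 (slack 3); hops 280/288 (slack 8).
By complementary slackness, y = 0 for the non-binding constraints.
From A_Bᵀ y = c: 1·y_fermentation + 3·y_malt = 10.5; 1·y_fermentation + 2·y_malt = 8.
Solving: y_fermentation = 3, y_malt = 2.5.
Shadow price of fermentation = 3.

3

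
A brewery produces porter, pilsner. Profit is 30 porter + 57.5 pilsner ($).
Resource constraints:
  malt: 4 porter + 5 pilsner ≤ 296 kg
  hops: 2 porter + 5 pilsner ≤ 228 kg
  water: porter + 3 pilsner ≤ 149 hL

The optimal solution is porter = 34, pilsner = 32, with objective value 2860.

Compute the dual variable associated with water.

Binding: malt and hops. Non-binding: water (19 unused).
Slack constraints have shadow price 0 (complementary slackness).
The binding rows give the dual system: 4·y_malt + 2·y_hops = 30 and 5·y_malt + 5·y_hops = 57.5.
Solving: y_malt = 3.5, y_hops = 8.
Shadow price of water = 0.

0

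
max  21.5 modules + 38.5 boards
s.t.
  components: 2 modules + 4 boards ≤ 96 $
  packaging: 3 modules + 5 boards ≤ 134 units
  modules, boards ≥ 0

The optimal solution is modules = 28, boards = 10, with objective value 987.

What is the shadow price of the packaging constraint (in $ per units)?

At the optimum: components uses 96 of 96 (binding); packaging uses 134 of 134 (binding).
Dual feasibility on the basic columns requires 2·y_components + 3·y_packaging = 21.5, 4·y_components + 5·y_packaging = 38.5.
This yields shadow prices y_components = 4, y_packaging = 4.5.
Shadow price of packaging = 4.5.

4.5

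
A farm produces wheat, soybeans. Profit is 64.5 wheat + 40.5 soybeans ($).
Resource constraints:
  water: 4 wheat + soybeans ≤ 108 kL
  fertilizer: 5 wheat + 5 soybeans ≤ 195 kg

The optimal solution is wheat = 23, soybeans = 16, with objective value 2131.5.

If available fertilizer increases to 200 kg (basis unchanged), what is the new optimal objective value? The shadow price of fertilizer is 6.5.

2164

Δb = 5, so new z* = 2131.5 + (6.5)·(5) = 2131.5 + 32.5 = 2164.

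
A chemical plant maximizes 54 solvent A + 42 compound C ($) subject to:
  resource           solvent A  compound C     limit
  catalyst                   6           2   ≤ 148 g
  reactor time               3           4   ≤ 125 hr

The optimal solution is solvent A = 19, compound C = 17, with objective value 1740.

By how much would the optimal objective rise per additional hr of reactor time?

Check each constraint at x*: catalyst 148/148 (tight); reactor time 125/125 (tight).
Dual feasibility on the basic columns requires 6·y_catalyst + 3·y_reactor time = 54, 2·y_catalyst + 4·y_reactor time = 42.
→ y_catalyst = 5 and y_reactor time = 8.
Shadow price of reactor time = 8.

8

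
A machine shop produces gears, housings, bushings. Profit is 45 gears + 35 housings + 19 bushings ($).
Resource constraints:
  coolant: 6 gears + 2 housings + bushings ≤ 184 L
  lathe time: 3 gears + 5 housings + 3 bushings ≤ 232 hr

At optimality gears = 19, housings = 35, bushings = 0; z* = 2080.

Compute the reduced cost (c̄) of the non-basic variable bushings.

-1

Check each constraint at x*: coolant 184/184 (tight); lathe time 232/232 (tight).
The binding rows give the dual system: 6·y_coolant + 3·y_lathe time = 45 and 2·y_coolant + 5·y_lathe time = 35.
→ y_coolant = 5 and y_lathe time = 5.
Reduced cost of bushings: c₃ − yᵀa₃ = 19 − (5·1 + 5·3) = 19 − 20 = -1.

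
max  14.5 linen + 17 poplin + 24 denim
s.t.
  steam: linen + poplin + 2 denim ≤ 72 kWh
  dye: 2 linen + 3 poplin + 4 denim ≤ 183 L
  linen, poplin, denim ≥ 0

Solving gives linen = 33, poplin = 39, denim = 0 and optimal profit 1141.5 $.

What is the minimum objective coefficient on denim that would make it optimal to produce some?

At the optimum: steam uses 72 of 72 (binding); dye uses 183 of 183 (binding).
Dual feasibility on the basic columns requires 1·y_steam + 2·y_dye = 14.5, 1·y_steam + 3·y_dye = 17.
Solving: y_steam = 9.5, y_dye = 2.5.
denim enters the basis when its profit ≥ yᵀa₃ = 9.5·2 + 2.5·4 = 29.

29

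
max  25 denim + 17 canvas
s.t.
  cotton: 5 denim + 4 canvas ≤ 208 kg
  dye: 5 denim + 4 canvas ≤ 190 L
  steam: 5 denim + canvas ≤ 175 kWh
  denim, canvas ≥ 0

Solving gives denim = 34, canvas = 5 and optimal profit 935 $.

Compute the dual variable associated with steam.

At the optimum: cotton uses 190 of 208 (slack = 18); dye uses 190 of 190 (binding); steam uses 175 of 175 (binding).
Since cotton is not tight, its dual is 0.
From A_Bᵀ y = c: 5·y_dye + 5·y_steam = 25; 4·y_dye + 1·y_steam = 17.
→ y_dye = 4 and y_steam = 1.
Shadow price of steam = 1.

1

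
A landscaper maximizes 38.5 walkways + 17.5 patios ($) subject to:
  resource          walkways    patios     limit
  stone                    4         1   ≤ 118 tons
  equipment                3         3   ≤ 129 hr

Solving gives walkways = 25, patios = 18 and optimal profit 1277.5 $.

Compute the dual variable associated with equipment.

At the optimum: stone uses 118 of 118 (binding); equipment uses 129 of 129 (binding).
From A_Bᵀ y = c: 4·y_stone + 3·y_equipment = 38.5; 1·y_stone + 3·y_equipment = 17.5.
Solving: y_stone = 7, y_equipment = 3.5.
Shadow price of equipment = 3.5.

3.5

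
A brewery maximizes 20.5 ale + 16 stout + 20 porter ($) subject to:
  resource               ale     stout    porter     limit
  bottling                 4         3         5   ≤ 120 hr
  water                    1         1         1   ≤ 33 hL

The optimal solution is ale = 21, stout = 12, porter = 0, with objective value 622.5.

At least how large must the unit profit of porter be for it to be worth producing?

25

Both bottling and water are binding at x*.
From A_Bᵀ y = c: 4·y_bottling + 1·y_water = 20.5; 3·y_bottling + 1·y_water = 16.
→ y_bottling = 4.5 and y_water = 2.5.
porter enters the basis when its profit ≥ yᵀa₃ = 4.5·5 + 2.5·1 = 25.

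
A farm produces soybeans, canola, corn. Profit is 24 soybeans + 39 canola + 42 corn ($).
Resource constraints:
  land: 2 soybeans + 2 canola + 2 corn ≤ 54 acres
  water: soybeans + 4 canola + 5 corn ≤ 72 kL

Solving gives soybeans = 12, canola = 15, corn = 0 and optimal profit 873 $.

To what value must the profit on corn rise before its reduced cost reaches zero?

Both land and water are binding at x*.
The binding rows give the dual system: 2·y_land + 1·y_water = 24 and 2·y_land + 4·y_water = 39.
This yields shadow prices y_land = 9.5, y_water = 5.
corn enters the basis when its profit ≥ yᵀa₃ = 9.5·2 + 5·5 = 44.

44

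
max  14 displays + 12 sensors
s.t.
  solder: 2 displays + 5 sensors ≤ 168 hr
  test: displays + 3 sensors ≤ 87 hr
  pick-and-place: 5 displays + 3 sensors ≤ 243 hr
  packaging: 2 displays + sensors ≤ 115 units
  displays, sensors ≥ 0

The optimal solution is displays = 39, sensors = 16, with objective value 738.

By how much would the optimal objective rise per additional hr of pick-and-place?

At the optimum: solder uses 158 of 168 (slack = 10); test uses 87 of 87 (binding); pick-and-place uses 243 of 243 (binding); packaging uses 94 of 115 (slack = 21).
Since solder, packaging are not tight, their duals are 0.
The binding rows give the dual system: 1·y_test + 5·y_pick-and-place = 14 and 3·y_test + 3·y_pick-and-place = 12.
→ y_test = 1.5 and y_pick-and-place = 2.5.
Shadow price of pick-and-place = 2.5.

2.5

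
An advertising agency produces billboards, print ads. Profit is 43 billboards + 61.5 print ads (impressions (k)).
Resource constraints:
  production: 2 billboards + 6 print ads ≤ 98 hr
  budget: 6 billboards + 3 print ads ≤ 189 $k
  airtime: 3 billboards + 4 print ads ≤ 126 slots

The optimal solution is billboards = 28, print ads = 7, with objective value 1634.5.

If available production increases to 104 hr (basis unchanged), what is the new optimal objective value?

Check each constraint at x*: production 98/98 (tight); budget 189/189 (tight); airtime 112/126 (slack 14).
Since airtime is not tight, its dual is 0.
Dual feasibility on the basic columns requires 2·y_production + 6·y_budget = 43, 6·y_production + 3·y_budget = 61.5.
Solving: y_production = 8, y_budget = 4.5.
Δz = y_production·Δb = 8 × (6) = 48, so new z* = 1634.5 + 48 = 1682.5.

1682.5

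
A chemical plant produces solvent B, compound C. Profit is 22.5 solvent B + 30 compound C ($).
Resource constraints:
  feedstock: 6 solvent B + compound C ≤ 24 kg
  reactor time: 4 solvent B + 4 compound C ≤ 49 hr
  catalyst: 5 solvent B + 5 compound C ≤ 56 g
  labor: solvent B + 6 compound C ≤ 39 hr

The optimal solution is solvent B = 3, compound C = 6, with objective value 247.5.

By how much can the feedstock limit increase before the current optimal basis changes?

15.4

Binding constraints: feedstock, labor. The basis is B = [[6,1],[1,6]] with det 35.
Per unit increase in feedstock, x* moves by d = (0.1714, -0.0286).
The basis stays optimal until catalyst becomes binding; allowable increase = 15.4 kg.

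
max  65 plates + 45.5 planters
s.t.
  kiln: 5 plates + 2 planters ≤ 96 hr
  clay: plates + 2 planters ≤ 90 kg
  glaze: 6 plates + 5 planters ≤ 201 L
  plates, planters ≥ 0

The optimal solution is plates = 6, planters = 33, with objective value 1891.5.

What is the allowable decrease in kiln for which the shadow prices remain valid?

Binding constraints: kiln, glaze. The basis is B = [[5,2],[6,5]] with det 13.
Per unit decrease in kiln, x* moves by d = (-0.3846, 0.4615).
The basis stays optimal until plates reaches 0; allowable decrease = 15.6 hr.

15.6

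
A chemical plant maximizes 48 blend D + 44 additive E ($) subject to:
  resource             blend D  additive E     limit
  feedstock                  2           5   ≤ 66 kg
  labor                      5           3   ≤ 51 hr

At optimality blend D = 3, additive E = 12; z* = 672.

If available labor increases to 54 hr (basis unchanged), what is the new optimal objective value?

696

Both feedstock and labor are binding at x*.
From A_Bᵀ y = c: 2·y_feedstock + 5·y_labor = 48; 5·y_feedstock + 3·y_labor = 44.
Solving: y_feedstock = 4, y_labor = 8.
Δz = y_labor·Δb = 8 × (3) = 24, so new z* = 672 + 24 = 696.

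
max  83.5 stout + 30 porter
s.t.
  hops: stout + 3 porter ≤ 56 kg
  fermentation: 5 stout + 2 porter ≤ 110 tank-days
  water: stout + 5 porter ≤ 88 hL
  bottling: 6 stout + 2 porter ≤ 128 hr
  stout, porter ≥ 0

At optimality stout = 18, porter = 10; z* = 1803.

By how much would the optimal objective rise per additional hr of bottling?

8.5

Check each constraint at x*: hops 48/56 (slack 8); fermentation 110/110 (tight); water 68/88 (slack 20); bottling 128/128 (tight).
Slack constraints have shadow price 0 (complementary slackness).
Dual feasibility on the basic columns requires 5·y_fermentation + 6·y_bottling = 83.5, 2·y_fermentation + 2·y_bottling = 30.
Solving: y_fermentation = 6.5, y_bottling = 8.5.
Shadow price of bottling = 8.5.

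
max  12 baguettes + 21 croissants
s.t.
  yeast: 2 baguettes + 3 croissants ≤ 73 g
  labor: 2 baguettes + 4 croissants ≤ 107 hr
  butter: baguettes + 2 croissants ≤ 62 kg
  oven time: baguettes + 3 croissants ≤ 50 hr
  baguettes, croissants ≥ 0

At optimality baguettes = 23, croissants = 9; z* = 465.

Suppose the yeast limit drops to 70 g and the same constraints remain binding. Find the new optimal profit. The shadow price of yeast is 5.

Δb = -3, so new z* = 465 + (5)·(-3) = 465 − 15 = 450.

450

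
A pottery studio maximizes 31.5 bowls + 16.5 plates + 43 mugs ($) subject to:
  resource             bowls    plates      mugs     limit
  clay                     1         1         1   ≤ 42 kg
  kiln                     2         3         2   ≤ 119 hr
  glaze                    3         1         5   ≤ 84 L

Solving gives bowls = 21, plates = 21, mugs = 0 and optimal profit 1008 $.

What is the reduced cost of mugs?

-3.5

Check each constraint at x*: clay 42/42 (tight); kiln 105/119 (slack 14); glaze 84/84 (tight).
Slack constraints have shadow price 0 (complementary slackness).
From A_Bᵀ y = c: 1·y_clay + 3·y_glaze = 31.5; 1·y_clay + 1·y_glaze = 16.5.
Solving: y_clay = 9, y_glaze = 7.5.
Reduced cost of mugs: c₃ − yᵀa₃ = 43 − (9·1 + 7.5·5) = 43 − 46.5 = -3.5.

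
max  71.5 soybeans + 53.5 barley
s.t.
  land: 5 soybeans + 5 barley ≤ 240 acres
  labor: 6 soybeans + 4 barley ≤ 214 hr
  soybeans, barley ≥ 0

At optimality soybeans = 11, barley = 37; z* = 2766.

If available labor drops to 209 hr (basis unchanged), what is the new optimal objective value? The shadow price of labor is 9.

Δb = -5, so new z* = 2766 + (9)·(-5) = 2766 − 45 = 2721.

2721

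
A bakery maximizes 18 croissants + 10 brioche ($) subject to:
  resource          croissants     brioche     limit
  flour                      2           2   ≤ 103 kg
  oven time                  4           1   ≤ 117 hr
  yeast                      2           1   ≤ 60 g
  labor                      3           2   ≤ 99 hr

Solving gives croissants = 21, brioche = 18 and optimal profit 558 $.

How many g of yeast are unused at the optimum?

yeast used = 2·21 + 1·18 = 60; slack = 60 − 60 = 0.

0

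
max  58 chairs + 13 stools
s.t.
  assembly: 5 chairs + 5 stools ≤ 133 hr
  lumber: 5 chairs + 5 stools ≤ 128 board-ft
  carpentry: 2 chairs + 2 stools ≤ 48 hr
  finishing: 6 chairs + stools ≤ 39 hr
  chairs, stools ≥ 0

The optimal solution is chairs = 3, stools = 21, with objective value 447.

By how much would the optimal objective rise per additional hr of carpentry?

2

At the optimum: assembly uses 120 of 133 (slack = 13); lumber uses 120 of 128 (slack = 8); carpentry uses 48 of 48 (binding); finishing uses 39 of 39 (binding).
By complementary slackness, y = 0 for the non-binding constraints.
The binding rows give the dual system: 2·y_carpentry + 6·y_finishing = 58 and 2·y_carpentry + 1·y_finishing = 13.
Solving: y_carpentry = 2, y_finishing = 9.
Shadow price of carpentry = 2.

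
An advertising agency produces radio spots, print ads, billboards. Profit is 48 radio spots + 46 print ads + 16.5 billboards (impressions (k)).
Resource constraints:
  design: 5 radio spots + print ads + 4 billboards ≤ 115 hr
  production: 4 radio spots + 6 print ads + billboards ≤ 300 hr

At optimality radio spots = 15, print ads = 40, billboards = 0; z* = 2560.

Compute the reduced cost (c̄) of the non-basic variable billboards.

Both design and production are binding at x*.
From A_Bᵀ y = c: 5·y_design + 4·y_production = 48; 1·y_design + 6·y_production = 46.
Solving: y_design = 4, y_production = 7.
Reduced cost of billboards: c₃ − yᵀa₃ = 16.5 − (4·4 + 7·1) = 16.5 − 23 = -6.5.

-6.5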